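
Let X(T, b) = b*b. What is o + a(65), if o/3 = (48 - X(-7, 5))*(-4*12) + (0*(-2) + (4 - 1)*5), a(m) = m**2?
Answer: 958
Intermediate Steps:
X(T, b) = b**2
o = -3267 (o = 3*((48 - 1*5**2)*(-4*12) + (0*(-2) + (4 - 1)*5)) = 3*((48 - 1*25)*(-48) + (0 + 3*5)) = 3*((48 - 25)*(-48) + (0 + 15)) = 3*(23*(-48) + 15) = 3*(-1104 + 15) = 3*(-1089) = -3267)
o + a(65) = -3267 + 65**2 = -3267 + 4225 = 958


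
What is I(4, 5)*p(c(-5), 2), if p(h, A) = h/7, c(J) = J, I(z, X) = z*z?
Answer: -80/7 ≈ -11.429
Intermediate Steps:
I(z, X) = z**2
p(h, A) = h/7 (p(h, A) = h*(1/7) = h/7)
I(4, 5)*p(c(-5), 2) = 4**2*((1/7)*(-5)) = 16*(-5/7) = -80/7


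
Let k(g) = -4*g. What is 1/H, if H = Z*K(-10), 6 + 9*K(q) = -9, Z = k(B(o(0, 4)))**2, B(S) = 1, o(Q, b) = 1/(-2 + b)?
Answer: -3/80 ≈ -0.037500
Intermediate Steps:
Z = 16 (Z = (-4*1)**2 = (-4)**2 = 16)
K(q) = -5/3 (K(q) = -2/3 + (1/9)*(-9) = -2/3 - 1 = -5/3)
H = -80/3 (H = 16*(-5/3) = -80/3 ≈ -26.667)
1/H = 1/(-80/3) = -3/80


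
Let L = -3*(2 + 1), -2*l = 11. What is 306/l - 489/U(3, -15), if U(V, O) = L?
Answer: -43/33 ≈ -1.3030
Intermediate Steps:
l = -11/2 (l = -1/2*11 = -11/2 ≈ -5.5000)
L = -9 (L = -3*3 = -9)
U(V, O) = -9
306/l - 489/U(3, -15) = 306/(-11/2) - 489/(-9) = 306*(-2/11) - 489*(-1/9) = -612/11 + 163/3 = -43/33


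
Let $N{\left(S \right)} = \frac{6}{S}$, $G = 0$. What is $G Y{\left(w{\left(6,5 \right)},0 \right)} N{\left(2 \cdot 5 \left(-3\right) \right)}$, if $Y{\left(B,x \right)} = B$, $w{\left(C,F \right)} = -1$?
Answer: $0$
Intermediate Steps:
$G Y{\left(w{\left(6,5 \right)},0 \right)} N{\left(2 \cdot 5 \left(-3\right) \right)} = 0 \left(-1\right) \frac{6}{2 \cdot 5 \left(-3\right)} = 0 \frac{6}{10 \left(-3\right)} = 0 \frac{6}{-30} = 0 \cdot 6 \left(- \frac{1}{30}\right) = 0 \left(- \frac{1}{5}\right) = 0$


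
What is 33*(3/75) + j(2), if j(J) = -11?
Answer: -242/25 ≈ -9.6800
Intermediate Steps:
33*(3/75) + j(2) = 33*(3/75) - 11 = 33*(3*(1/75)) - 11 = 33*(1/25) - 11 = 33/25 - 11 = -242/25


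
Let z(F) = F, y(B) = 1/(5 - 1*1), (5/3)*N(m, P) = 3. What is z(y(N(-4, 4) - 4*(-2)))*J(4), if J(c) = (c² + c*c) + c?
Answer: 9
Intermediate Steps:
N(m, P) = 9/5 (N(m, P) = (⅗)*3 = 9/5)
J(c) = c + 2*c² (J(c) = (c² + c²) + c = 2*c² + c = c + 2*c²)
y(B) = ¼ (y(B) = 1/(5 - 1) = 1/4 = ¼)
z(y(N(-4, 4) - 4*(-2)))*J(4) = (4*(1 + 2*4))/4 = (4*(1 + 8))/4 = (4*9)/4 = (¼)*36 = 9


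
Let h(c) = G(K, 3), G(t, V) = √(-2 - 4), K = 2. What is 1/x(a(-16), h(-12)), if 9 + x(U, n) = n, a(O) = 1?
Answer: -3/29 - I*√6/87 ≈ -0.10345 - 0.028155*I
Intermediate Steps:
G(t, V) = I*√6 (G(t, V) = √(-6) = I*√6)
h(c) = I*√6
x(U, n) = -9 + n
1/x(a(-16), h(-12)) = 1/(-9 + I*√6)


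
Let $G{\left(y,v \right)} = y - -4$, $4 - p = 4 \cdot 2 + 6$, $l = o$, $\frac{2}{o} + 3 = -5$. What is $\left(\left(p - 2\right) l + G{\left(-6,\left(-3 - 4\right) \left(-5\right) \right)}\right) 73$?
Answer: $73$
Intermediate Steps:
$o = - \frac{1}{4}$ ($o = \frac{2}{-3 - 5} = \frac{2}{-8} = 2 \left(- \frac{1}{8}\right) = - \frac{1}{4} \approx -0.25$)
$l = - \frac{1}{4} \approx -0.25$
$p = -10$ ($p = 4 - \left(4 \cdot 2 + 6\right) = 4 - \left(8 + 6\right) = 4 - 14 = -10$)
$G{\left(y,v \right)} = 4 + y$ ($G{\left(y,v \right)} = y + 4 = 4 + y$)
$\left(\left(p - 2\right) l + G{\left(-6,\left(-3 - 4\right) \left(-5\right) \right)}\right) 73 = \left(\left(-10 - 2\right) \left(- \frac{1}{4}\right) + \left(4 - 6\right)\right) 73 = \left(\left(-12\right) \left(- \frac{1}{4}\right) - 2\right) 73 = \left(3 - 2\right) 73 = 1 \cdot 73 = 73$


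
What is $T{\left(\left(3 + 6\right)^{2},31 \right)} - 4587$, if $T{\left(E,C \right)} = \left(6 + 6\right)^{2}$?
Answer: $-4443$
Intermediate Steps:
$T{\left(E,C \right)} = 144$ ($T{\left(E,C \right)} = 12^{2} = 144$)
$T{\left(\left(3 + 6\right)^{2},31 \right)} - 4587 = 144 - 4587 = -4443$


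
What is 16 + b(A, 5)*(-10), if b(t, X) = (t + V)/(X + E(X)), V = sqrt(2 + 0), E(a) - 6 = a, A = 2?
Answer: 59/4 - 5*sqrt(2)/8 ≈ 13.866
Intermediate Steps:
E(a) = 6 + a
V = sqrt(2) ≈ 1.4142
b(t, X) = (t + sqrt(2))/(6 + 2*X) (b(t, X) = (t + sqrt(2))/(X + (6 + X)) = (t + sqrt(2))/(6 + 2*X))
16 + b(A, 5)*(-10) = 16 + ((2 + sqrt(2))/(2*(3 + 5)))*(-10) = 16 + ((1/2)*(2 + sqrt(2))/8)*(-10) = 16 + ((1/2)*(1/8)*(2 + sqrt(2)))*(-10) = 16 + (1/8 + sqrt(2)/16)*(-10) = 16 + (-5/4 - 5*sqrt(2)/8) = 59/4 - 5*sqrt(2)/8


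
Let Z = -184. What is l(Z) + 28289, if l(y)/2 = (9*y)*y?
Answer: 637697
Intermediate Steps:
l(y) = 18*y**2 (l(y) = 2*((9*y)*y) = 2*(9*y**2) = 18*y**2)
l(Z) + 28289 = 18*(-184)**2 + 28289 = 18*33856 + 28289 = 609408 + 28289 = 637697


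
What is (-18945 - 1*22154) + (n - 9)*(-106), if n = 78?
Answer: -48413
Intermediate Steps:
(-18945 - 1*22154) + (n - 9)*(-106) = (-18945 - 1*22154) + (78 - 9)*(-106) = (-18945 - 22154) + 69*(-106) = -41099 - 7314 = -48413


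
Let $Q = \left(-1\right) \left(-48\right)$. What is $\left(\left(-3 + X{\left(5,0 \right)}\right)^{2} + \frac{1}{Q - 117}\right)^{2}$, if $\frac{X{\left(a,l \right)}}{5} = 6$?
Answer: $\frac{2530090000}{4761} \approx 5.3142 \cdot 10^{5}$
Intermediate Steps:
$X{\left(a,l \right)} = 30$ ($X{\left(a,l \right)} = 5 \cdot 6 = 30$)
$Q = 48$
$\left(\left(-3 + X{\left(5,0 \right)}\right)^{2} + \frac{1}{Q - 117}\right)^{2} = \left(\left(-3 + 30\right)^{2} + \frac{1}{48 - 117}\right)^{2} = \left(27^{2} + \frac{1}{-69}\right)^{2} = \left(729 - \frac{1}{69}\right)^{2} = \left(\frac{50300}{69}\right)^{2} = \frac{2530090000}{4761}$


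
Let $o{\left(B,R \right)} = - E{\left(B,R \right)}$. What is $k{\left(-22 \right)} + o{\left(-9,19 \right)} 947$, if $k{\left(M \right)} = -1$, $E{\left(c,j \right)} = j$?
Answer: $-17994$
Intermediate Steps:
$o{\left(B,R \right)} = - R$
$k{\left(-22 \right)} + o{\left(-9,19 \right)} 947 = -1 + \left(-1\right) 19 \cdot 947 = -1 - 17993 = -17994$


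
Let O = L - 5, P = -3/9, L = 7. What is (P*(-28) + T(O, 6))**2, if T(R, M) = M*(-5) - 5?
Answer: 5929/9 ≈ 658.78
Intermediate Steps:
P = -1/3 (P = -3*1/9 = -1/3 ≈ -0.33333)
O = 2 (O = 7 - 5 = 2)
T(R, M) = -5 - 5*M (T(R, M) = -5*M - 5 = -5 - 5*M)
(P*(-28) + T(O, 6))**2 = (-1/3*(-28) + (-5 - 5*6))**2 = (28/3 + (-5 - 30))**2 = (28/3 - 35)**2 = (-77/3)**2 = 5929/9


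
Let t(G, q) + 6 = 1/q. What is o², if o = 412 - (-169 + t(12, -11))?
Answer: 41705764/121 ≈ 3.4468e+5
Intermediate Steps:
t(G, q) = -6 + 1/q
o = 6458/11 (o = 412 - (-169 + (-6 + 1/(-11))) = 412 - (-169 + (-6 - 1/11)) = 412 - (-169 - 67/11) = 412 - 1*(-1926/11) = 412 + 1926/11 = 6458/11 ≈ 587.09)
o² = (6458/11)² = 41705764/121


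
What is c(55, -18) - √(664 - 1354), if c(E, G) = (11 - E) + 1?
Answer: -43 - I*√690 ≈ -43.0 - 26.268*I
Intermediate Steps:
c(E, G) = 12 - E
c(55, -18) - √(664 - 1354) = (12 - 1*55) - √(664 - 1354) = (12 - 55) - √(-690) = -43 - I*√690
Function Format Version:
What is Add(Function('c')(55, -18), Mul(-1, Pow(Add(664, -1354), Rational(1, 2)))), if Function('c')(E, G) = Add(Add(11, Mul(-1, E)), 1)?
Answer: Add(-43, Mul(-1, I, Pow(690, Rational(1, 2)))) ≈ Add(-43.000, Mul(-26.268, I))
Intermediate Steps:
Function('c')(E, G) = Add(12, Mul(-1, E))
Add(Function('c')(55, -18), Mul(-1, Pow(Add(664, -1354), Rational(1, 2)))) = Add(Add(12, Mul(-1, 55)), Mul(-1, Pow(Add(664, -1354), Rational(1, 2)))) = Add(Add(12, -55), Mul(-1, Pow(-690, Rational(1, 2)))) = Add(-43, Mul(-1, Mul(I, Pow(690, Rational(1, 2))))) = Add(-43, Mul(-1, I, Pow(690, Rational(1, 2))))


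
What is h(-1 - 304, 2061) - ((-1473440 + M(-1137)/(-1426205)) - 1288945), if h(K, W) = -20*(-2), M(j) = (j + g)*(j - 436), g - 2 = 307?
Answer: 358162331779/129655 ≈ 2.7624e+6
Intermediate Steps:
g = 309 (g = 2 + 307 = 309)
M(j) = (-436 + j)*(309 + j) (M(j) = (j + 309)*(j - 436) = (309 + j)*(-436 + j) = (-436 + j)*(309 + j))
h(K, W) = 40
h(-1 - 304, 2061) - ((-1473440 + M(-1137)/(-1426205)) - 1288945) = 40 - ((-1473440 + (-134724 + (-1137)² - 127*(-1137))/(-1426205)) - 1288945) = 40 - ((-1473440 + (-134724 + 1292769 + 144399)*(-1/1426205)) - 1288945) = 40 - ((-1473440 + 1302444*(-1/1426205)) - 1288945) = 40 - ((-1473440 - 118404/129655) - 1288945) = 40 - (-191038981604/129655 - 1288945) = 40 - 1*(-358157145579/129655) = 40 + 358157145579/129655 = 358162331779/129655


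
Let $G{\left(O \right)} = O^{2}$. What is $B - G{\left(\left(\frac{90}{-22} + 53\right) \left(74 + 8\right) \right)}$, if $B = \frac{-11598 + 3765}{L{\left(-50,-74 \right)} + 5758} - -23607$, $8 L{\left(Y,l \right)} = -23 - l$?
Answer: $- \frac{89618284972379}{5579915} \approx -1.6061 \cdot 10^{7}$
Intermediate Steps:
$L{\left(Y,l \right)} = - \frac{23}{8} - \frac{l}{8}$ ($L{\left(Y,l \right)} = \frac{-23 - l}{8} = - \frac{23}{8} - \frac{l}{8}$)
$B = \frac{1088574141}{46115}$ ($B = \frac{-11598 + 3765}{\left(- \frac{23}{8} - - \frac{37}{4}\right) + 5758} - -23607 = - \frac{7833}{\left(- \frac{23}{8} + \frac{37}{4}\right) + 5758} + 23607 = - \frac{7833}{\frac{51}{8} + 5758} + 23607 = - \frac{7833}{\frac{46115}{8}} + 23607 = \left(-7833\right) \frac{8}{46115} + 23607 = - \frac{62664}{46115} + 23607 = \frac{1088574141}{46115} \approx 23606.0$)
$B - G{\left(\left(\frac{90}{-22} + 53\right) \left(74 + 8\right) \right)} = \frac{1088574141}{46115} - \left(\left(\frac{90}{-22} + 53\right) \left(74 + 8\right)\right)^{2} = \frac{1088574141}{46115} - \left(\left(90 \left(- \frac{1}{22}\right) + 53\right) 82\right)^{2} = \frac{1088574141}{46115} - \left(\left(- \frac{45}{11} + 53\right) 82\right)^{2} = \frac{1088574141}{46115} - \left(\frac{538}{11} \cdot 82\right)^{2} = \frac{1088574141}{46115} - \left(\frac{44116}{11}\right)^{2} = \frac{1088574141}{46115} - \frac{1946221456}{121} = - \frac{89618284972379}{5579915}$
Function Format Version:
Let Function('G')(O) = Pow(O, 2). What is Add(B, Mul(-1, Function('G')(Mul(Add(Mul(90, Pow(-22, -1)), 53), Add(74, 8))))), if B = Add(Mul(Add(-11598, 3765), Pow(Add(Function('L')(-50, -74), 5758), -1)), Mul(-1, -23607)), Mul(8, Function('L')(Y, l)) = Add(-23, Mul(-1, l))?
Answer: Rational(-89618284972379, 5579915) ≈ -1.6061e+7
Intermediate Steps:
Function('L')(Y, l) = Add(Rational(-23, 8), Mul(Rational(-1, 8), l)) (Function('L')(Y, l) = Mul(Rational(1, 8), Add(-23, Mul(-1, l))) = Add(Rational(-23, 8), Mul(Rational(-1, 8), l)))
B = Rational(1088574141, 46115) (B = Add(Mul(Add(-11598, 3765), Pow(Add(Add(Rational(-23, 8), Mul(Rational(-1, 8), -74)), 5758), -1)), Mul(-1, -23607)) = Add(Mul(-7833, Pow(Add(Add(Rational(-23, 8), Rational(37, 4)), 5758), -1)), 23607) = Add(Mul(-7833, Pow(Add(Rational(51, 8), 5758), -1)), 23607) = Add(Mul(-7833, Pow(Rational(46115, 8), -1)), 23607) = Add(Mul(-7833, Rational(8, 46115)), 23607) = Add(Rational(-62664, 46115), 23607) = Rational(1088574141, 46115) ≈ 23606.)
Add(B, Mul(-1, Function('G')(Mul(Add(Mul(90, Pow(-22, -1)), 53), Add(74, 8))))) = Add(Rational(1088574141, 46115), Mul(-1, Pow(Mul(Add(Mul(90, Pow(-22, -1)), 53), Add(74, 8)), 2))) = Add(Rational(1088574141, 46115), Mul(-1, Pow(Mul(Add(Mul(90, Rational(-1, 22)), 53), 82), 2))) = Add(Rational(1088574141, 46115), Mul(-1, Pow(Mul(Add(Rational(-45, 11), 53), 82), 2))) = Add(Rational(1088574141, 46115), Mul(-1, Pow(Mul(Rational(538, 11), 82), 2))) = Add(Rational(1088574141, 46115), Mul(-1, Pow(Rational(44116, 11), 2))) = Add(Rational(1088574141, 46115), Mul(-1, Rational(1946221456, 121))) = Add(Rational(1088574141, 46115), Rational(-1946221456, 121)) = Rational(-89618284972379, 5579915)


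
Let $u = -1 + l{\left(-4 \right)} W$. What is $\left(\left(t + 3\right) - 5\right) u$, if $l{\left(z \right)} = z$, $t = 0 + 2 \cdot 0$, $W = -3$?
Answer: $-22$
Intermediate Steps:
$t = 0$ ($t = 0 + 0 = 0$)
$u = 11$ ($u = -1 - -12 = -1 + 12 = 11$)
$\left(\left(t + 3\right) - 5\right) u = \left(\left(0 + 3\right) - 5\right) 11 = \left(3 - 5\right) 11 = \left(-2\right) 11 = -22$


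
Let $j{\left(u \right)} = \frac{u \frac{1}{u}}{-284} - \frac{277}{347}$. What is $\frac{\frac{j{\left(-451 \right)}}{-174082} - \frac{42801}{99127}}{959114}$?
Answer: $- \frac{734261852573831}{1631037234612823991408} \approx -4.5018 \cdot 10^{-7}$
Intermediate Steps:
$j{\left(u \right)} = - \frac{79015}{98548}$ ($j{\left(u \right)} = 1 \left(- \frac{1}{284}\right) - \frac{277}{347} = - \frac{1}{284} - \frac{277}{347} = - \frac{79015}{98548}$)
$\frac{\frac{j{\left(-451 \right)}}{-174082} - \frac{42801}{99127}}{959114} = \frac{- \frac{79015}{98548 \left(-174082\right)} - \frac{42801}{99127}}{959114} = \left(\left(- \frac{79015}{98548}\right) \left(- \frac{1}{174082}\right) - \frac{42801}{99127}\right) \frac{1}{959114} = \left(\frac{79015}{17155432936} - \frac{42801}{99127}\right) \frac{1}{959114} = \left(- \frac{734261852573831}{1700566600646872}\right) \frac{1}{959114} = - \frac{734261852573831}{1631037234612823991408}$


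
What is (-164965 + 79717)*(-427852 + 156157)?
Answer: 23161455360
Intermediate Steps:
(-164965 + 79717)*(-427852 + 156157) = -85248*(-271695) = 23161455360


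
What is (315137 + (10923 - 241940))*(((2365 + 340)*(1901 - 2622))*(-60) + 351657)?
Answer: 9873160782840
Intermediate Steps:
(315137 + (10923 - 241940))*(((2365 + 340)*(1901 - 2622))*(-60) + 351657) = (315137 - 231017)*((2705*(-721))*(-60) + 351657) = 84120*(-1950305*(-60) + 351657) = 84120*(117018300 + 351657) = 84120*117369957 = 9873160782840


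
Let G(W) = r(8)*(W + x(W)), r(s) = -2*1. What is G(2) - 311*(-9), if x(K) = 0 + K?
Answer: 2791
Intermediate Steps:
r(s) = -2
x(K) = K
G(W) = -4*W (G(W) = -2*(W + W) = -4*W)
G(2) - 311*(-9) = -4*2 - 311*(-9) = -8 + 2799 = 2791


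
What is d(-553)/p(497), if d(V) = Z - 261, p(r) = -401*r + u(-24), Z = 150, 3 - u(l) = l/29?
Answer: 3219/5779502 ≈ 0.00055697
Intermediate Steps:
u(l) = 3 - l/29
p(r) = 111/29 - 401*r (p(r) = -401*r + (3 - 1/29*(-24)) = -401*r + (3 + 24/29) = -401*r + 111/29 = 111/29 - 401*r)
d(V) = -111 (d(V) = 150 - 261 = -111)
d(-553)/p(497) = -111/(111/29 - 401*497) = -111/(111/29 - 199297) = -111/(-5779502/29) = -111*(-29/5779502) = 3219/5779502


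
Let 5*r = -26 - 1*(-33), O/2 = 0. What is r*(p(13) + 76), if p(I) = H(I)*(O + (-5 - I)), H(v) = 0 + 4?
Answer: 28/5 ≈ 5.6000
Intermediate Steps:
H(v) = 4
O = 0 (O = 2*0 = 0)
p(I) = -20 - 4*I (p(I) = 4*(0 + (-5 - I)) = 4*(-5 - I) = -20 - 4*I)
r = 7/5 (r = (-26 - 1*(-33))/5 = (-26 + 33)/5 = (1/5)*7 = 7/5 ≈ 1.4000)
r*(p(13) + 76) = 7*((-20 - 4*13) + 76)/5 = 7*((-20 - 52) + 76)/5 = 7*(-72 + 76)/5 = (7/5)*4 = 28/5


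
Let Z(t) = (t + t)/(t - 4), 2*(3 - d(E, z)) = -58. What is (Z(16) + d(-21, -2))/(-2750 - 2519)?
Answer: -104/15807 ≈ -0.0065794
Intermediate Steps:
d(E, z) = 32 (d(E, z) = 3 - ½*(-58) = 3 + 29 = 32)
Z(t) = 2*t/(-4 + t) (Z(t) = (2*t)/(-4 + t) = 2*t/(-4 + t))
(Z(16) + d(-21, -2))/(-2750 - 2519) = (2*16/(-4 + 16) + 32)/(-2750 - 2519) = (2*16/12 + 32)/(-5269) = (2*16*(1/12) + 32)*(-1/5269) = (8/3 + 32)*(-1/5269) = (104/3)*(-1/5269) = -104/15807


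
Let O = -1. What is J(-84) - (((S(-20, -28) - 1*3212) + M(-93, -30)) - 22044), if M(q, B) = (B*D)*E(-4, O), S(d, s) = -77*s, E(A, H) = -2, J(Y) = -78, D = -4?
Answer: 23262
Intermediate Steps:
M(q, B) = 8*B (M(q, B) = (B*(-4))*(-2) = -4*B*(-2) = 8*B)
J(-84) - (((S(-20, -28) - 1*3212) + M(-93, -30)) - 22044) = -78 - (((-77*(-28) - 1*3212) + 8*(-30)) - 22044) = -78 - (((2156 - 3212) - 240) - 22044) = -78 - ((-1056 - 240) - 22044) = -78 - (-1296 - 22044) = -78 - 1*(-23340) = -78 + 23340 = 23262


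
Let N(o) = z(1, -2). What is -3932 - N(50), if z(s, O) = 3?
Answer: -3935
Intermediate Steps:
N(o) = 3
-3932 - N(50) = -3932 - 1*3 = -3932 - 3 = -3935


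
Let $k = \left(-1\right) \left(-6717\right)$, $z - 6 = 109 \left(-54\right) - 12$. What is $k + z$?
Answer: $825$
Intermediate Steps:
$z = -5892$ ($z = 6 + \left(109 \left(-54\right) - 12\right) = 6 - 5898 = -5892$)
$k = 6717$
$k + z = 6717 - 5892 = 825$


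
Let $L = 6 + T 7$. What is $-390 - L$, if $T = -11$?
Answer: $-319$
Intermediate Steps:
$L = -71$ ($L = 6 - 77 = -71$)
$-390 - L = -390 - -71 = -390 + 71 = -319$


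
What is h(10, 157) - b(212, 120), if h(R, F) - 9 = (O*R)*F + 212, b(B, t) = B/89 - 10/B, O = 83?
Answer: 1231407427/9434 ≈ 1.3053e+5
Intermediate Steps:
b(B, t) = -10/B + B/89 (b(B, t) = B*(1/89) - 10/B = B/89 - 10/B = -10/B + B/89)
h(R, F) = 221 + 83*F*R (h(R, F) = 9 + ((83*R)*F + 212) = 9 + (83*F*R + 212) = 9 + (212 + 83*F*R) = 221 + 83*F*R)
h(10, 157) - b(212, 120) = (221 + 83*157*10) - (-10/212 + (1/89)*212) = (221 + 130310) - (-10*1/212 + 212/89) = 130531 - (-5/106 + 212/89) = 130531 - 1*22027/9434 = 130531 - 22027/9434 = 1231407427/9434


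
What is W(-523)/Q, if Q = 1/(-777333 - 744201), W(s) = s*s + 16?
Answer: -416208018030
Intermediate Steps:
W(s) = 16 + s² (W(s) = s² + 16 = 16 + s²)
Q = -1/1521534 (Q = 1/(-1521534) = -1/1521534 ≈ -6.5723e-7)
W(-523)/Q = (16 + (-523)²)/(-1/1521534) = (16 + 273529)*(-1521534) = 273545*(-1521534) = -416208018030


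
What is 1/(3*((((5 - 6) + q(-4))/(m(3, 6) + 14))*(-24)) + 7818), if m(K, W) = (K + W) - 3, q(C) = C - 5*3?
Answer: 1/7890 ≈ 0.00012674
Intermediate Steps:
q(C) = -15 + C (q(C) = C - 15 = -15 + C)
m(K, W) = -3 + K + W
1/(3*((((5 - 6) + q(-4))/(m(3, 6) + 14))*(-24)) + 7818) = 1/(3*((((5 - 6) + (-15 - 4))/((-3 + 3 + 6) + 14))*(-24)) + 7818) = 1/(3*(((-1 - 19)/(6 + 14))*(-24)) + 7818) = 1/(3*(-20/20*(-24)) + 7818) = 1/(3*(-20*1/20*(-24)) + 7818) = 1/(3*(-1*(-24)) + 7818) = 1/(3*24 + 7818) = 1/(72 + 7818) = 1/7890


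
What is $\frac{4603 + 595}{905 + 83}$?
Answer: $\frac{2599}{494} \approx 5.2611$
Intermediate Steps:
$\frac{4603 + 595}{905 + 83} = \frac{5198}{988} = 5198 \cdot \frac{1}{988} = \frac{2599}{494}$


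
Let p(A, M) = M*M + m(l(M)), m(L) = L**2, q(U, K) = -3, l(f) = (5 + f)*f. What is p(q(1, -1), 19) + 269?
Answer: 208566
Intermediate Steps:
l(f) = f*(5 + f)
p(A, M) = M**2 + M**2*(5 + M)**2 (p(A, M) = M*M + (M*(5 + M))**2 = M**2 + M**2*(5 + M)**2)
p(q(1, -1), 19) + 269 = 19**2*(1 + (5 + 19)**2) + 269 = 361*(1 + 24**2) + 269 = 361*(1 + 576) + 269 = 361*577 + 269 = 208297 + 269 = 208566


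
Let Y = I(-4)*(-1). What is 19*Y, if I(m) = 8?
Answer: -152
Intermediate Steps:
Y = -8 (Y = 8*(-1) = -8)
19*Y = 19*(-8) = -152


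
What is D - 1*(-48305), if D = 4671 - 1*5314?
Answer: 47662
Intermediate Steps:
D = -643 (D = 4671 - 5314 = -643)
D - 1*(-48305) = -643 - 1*(-48305) = -643 + 48305 = 47662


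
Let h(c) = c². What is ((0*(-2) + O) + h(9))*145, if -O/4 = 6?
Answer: 8265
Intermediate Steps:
O = -24 (O = -4*6 = -24)
((0*(-2) + O) + h(9))*145 = ((0*(-2) - 24) + 9²)*145 = ((0 - 24) + 81)*145 = (-24 + 81)*145 = 57*145 = 8265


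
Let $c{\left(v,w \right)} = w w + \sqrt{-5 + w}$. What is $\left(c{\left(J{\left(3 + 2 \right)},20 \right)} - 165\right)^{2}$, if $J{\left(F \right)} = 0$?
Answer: $\left(235 + \sqrt{15}\right)^{2} \approx 57060.0$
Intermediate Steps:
$c{\left(v,w \right)} = w^{2} + \sqrt{-5 + w}$
$\left(c{\left(J{\left(3 + 2 \right)},20 \right)} - 165\right)^{2} = \left(\left(20^{2} + \sqrt{-5 + 20}\right) - 165\right)^{2} = \left(\left(400 + \sqrt{15}\right) - 165\right)^{2} = \left(235 + \sqrt{15}\right)^{2}$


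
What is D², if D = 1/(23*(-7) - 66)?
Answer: 1/51529 ≈ 1.9407e-5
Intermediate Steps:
D = -1/227 (D = 1/(-161 - 66) = 1/(-227) = -1/227 ≈ -0.0044053)
D² = (-1/227)² = 1/51529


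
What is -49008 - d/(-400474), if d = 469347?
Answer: -19625960445/400474 ≈ -49007.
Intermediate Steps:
-49008 - d/(-400474) = -49008 - 469347/(-400474) = -49008 - 469347*(-1)/400474 = -49008 - 1*(-469347/400474) = -49008 + 469347/400474 = -19625960445/400474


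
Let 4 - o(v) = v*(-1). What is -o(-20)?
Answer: 16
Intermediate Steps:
o(v) = 4 + v (o(v) = 4 - v*(-1) = 4 - (-1)*v = 4 + v)
-o(-20) = -(4 - 20) = -1*(-16) = 16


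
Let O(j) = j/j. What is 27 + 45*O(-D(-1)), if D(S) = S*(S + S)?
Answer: 72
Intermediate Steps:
D(S) = 2*S**2 (D(S) = S*(2*S) = 2*S**2)
O(j) = 1
27 + 45*O(-D(-1)) = 27 + 45*1 = 27 + 45 = 72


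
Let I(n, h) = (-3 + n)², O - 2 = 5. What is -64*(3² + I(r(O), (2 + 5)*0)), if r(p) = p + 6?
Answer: -6976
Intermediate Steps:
O = 7 (O = 2 + 5 = 7)
r(p) = 6 + p
-64*(3² + I(r(O), (2 + 5)*0)) = -64*(3² + (-3 + (6 + 7))²) = -64*(9 + (-3 + 13)²) = -64*(9 + 10²) = -64*(9 + 100) = -64*109 = -6976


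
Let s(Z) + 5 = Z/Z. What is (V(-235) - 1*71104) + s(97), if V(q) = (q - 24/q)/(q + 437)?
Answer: -3375551961/47470 ≈ -71109.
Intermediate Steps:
s(Z) = -4 (s(Z) = -5 + Z/Z = -5 + 1 = -4)
V(q) = (q - 24/q)/(437 + q)
(V(-235) - 1*71104) + s(97) = ((-24 + (-235)**2)/((-235)*(437 - 235)) - 1*71104) - 4 = (-1/235*(-24 + 55225)/202 - 71104) - 4 = (-1/235*1/202*55201 - 71104) - 4 = (-55201/47470 - 71104) - 4 = -3375362081/47470 - 4 = -3375551961/47470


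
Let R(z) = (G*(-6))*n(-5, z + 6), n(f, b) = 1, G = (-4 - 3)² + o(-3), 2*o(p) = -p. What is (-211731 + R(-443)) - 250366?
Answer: -462400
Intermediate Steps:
o(p) = -p/2 (o(p) = (-p)/2 = -p/2)
G = 101/2 (G = (-4 - 3)² - ½*(-3) = (-7)² + 3/2 = 49 + 3/2 = 101/2 ≈ 50.500)
R(z) = -303 (R(z) = ((101/2)*(-6))*1 = -303*1 = -303)
(-211731 + R(-443)) - 250366 = (-211731 - 303) - 250366 = -212034 - 250366 = -462400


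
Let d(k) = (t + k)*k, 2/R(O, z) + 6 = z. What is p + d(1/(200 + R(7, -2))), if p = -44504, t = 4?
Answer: -28411385304/638401 ≈ -44504.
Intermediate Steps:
R(O, z) = 2/(-6 + z)
d(k) = k*(4 + k) (d(k) = (4 + k)*k = k*(4 + k))
p + d(1/(200 + R(7, -2))) = -44504 + (4 + 1/(200 + 2/(-6 - 2)))/(200 + 2/(-6 - 2)) = -44504 + (4 + 1/(200 + 2/(-8)))/(200 + 2/(-8)) = -44504 + (4 + 1/(200 + 2*(-⅛)))/(200 + 2*(-⅛)) = -44504 + (4 + 1/(200 - ¼))/(200 - ¼) = -44504 + (4 + 1/(799/4))/(799/4) = -44504 + 4*(4 + 4/799)/799 = -44504 + (4/799)*(3200/799) = -44504 + 12800/638401 = -28411385304/638401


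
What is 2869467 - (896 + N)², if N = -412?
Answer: 2635211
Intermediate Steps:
2869467 - (896 + N)² = 2869467 - (896 - 412)² = 2869467 - 1*484² = 2869467 - 1*234256 = 2869467 - 234256 = 2635211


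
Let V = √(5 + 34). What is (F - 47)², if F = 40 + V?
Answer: (7 - √39)² ≈ 0.57003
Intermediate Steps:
V = √39 ≈ 6.2450
F = 40 + √39 ≈ 46.245
(F - 47)² = ((40 + √39) - 47)² = (-7 + √39)²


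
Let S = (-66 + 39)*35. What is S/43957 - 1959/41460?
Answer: -41763821/607485740 ≈ -0.068749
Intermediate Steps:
S = -945 (S = -27*35 = -945)
S/43957 - 1959/41460 = -945/43957 - 1959/41460 = -945*1/43957 - 1959*1/41460 = -945/43957 - 653/13820 = -41763821/607485740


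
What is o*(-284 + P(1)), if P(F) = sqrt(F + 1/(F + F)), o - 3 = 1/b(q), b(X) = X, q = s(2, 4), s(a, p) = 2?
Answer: -994 + 7*sqrt(6)/4 ≈ -989.71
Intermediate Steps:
q = 2
o = 7/2 (o = 3 + 1/2 = 7/2 ≈ 3.5000)
P(F) = sqrt(F + 1/(2*F))
o*(-284 + P(1)) = 7*(-284 + sqrt(2/1 + 4*1)/2)/2 = 7*(-284 + sqrt(2*1 + 4)/2)/2 = 7*(-284 + sqrt(2 + 4)/2)/2 = 7*(-284 + sqrt(6)/2)/2 = -994 + 7*sqrt(6)/4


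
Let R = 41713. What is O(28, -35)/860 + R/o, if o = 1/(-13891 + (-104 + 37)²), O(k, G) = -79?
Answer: -337279638439/860 ≈ -3.9219e+8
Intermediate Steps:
o = -1/9402 (o = 1/(-13891 + (-67)²) = 1/(-13891 + 4489) = 1/(-9402) = -1/9402 ≈ -0.00010636)
O(28, -35)/860 + R/o = -79/860 + 41713/(-1/9402) = -79*1/860 + 41713*(-9402) = -79/860 - 392185626 = -337279638439/860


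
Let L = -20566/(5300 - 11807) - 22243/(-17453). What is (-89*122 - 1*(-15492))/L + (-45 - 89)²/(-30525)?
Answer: 1459571392256246/1397694237225 ≈ 1044.3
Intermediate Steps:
L = 503673599/113566671 (L = -20566/(-6507) - 22243*(-1/17453) = -20566*(-1/6507) + 22243/17453 = 20566/6507 + 22243/17453 = 503673599/113566671 ≈ 4.4351)
(-89*122 - 1*(-15492))/L + (-45 - 89)²/(-30525) = (-89*122 - 1*(-15492))/(503673599/113566671) + (-45 - 89)²/(-30525) = (-10858 + 15492)*(113566671/503673599) + (-134)²*(-1/30525) = 4634*(113566671/503673599) + 17956*(-1/30525) = 526267953414/503673599 - 17956/30525 = 1459571392256246/1397694237225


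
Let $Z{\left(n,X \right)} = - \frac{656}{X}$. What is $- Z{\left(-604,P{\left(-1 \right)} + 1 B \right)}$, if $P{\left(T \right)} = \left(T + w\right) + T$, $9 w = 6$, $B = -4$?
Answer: $-123$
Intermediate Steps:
$w = \frac{2}{3}$ ($w = \frac{1}{9} \cdot 6 = \frac{2}{3} \approx 0.66667$)
$P{\left(T \right)} = \frac{2}{3} + 2 T$ ($P{\left(T \right)} = \left(T + \frac{2}{3}\right) + T = \left(\frac{2}{3} + T\right) + T = \frac{2}{3} + 2 T$)
$- Z{\left(-604,P{\left(-1 \right)} + 1 B \right)} = - \frac{-656}{\left(\frac{2}{3} + 2 \left(-1\right)\right) + 1 \left(-4\right)} = - \frac{-656}{\left(\frac{2}{3} - 2\right) - 4} = - \frac{-656}{- \frac{4}{3} - 4} = - \frac{-656}{- \frac{16}{3}} = - \frac{\left(-656\right) \left(-3\right)}{16} = \left(-1\right) 123 = -123$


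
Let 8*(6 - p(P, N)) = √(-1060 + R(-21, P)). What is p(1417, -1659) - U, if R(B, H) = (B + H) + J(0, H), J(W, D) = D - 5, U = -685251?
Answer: 685257 - √437/4 ≈ 6.8525e+5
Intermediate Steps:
J(W, D) = -5 + D
R(B, H) = -5 + B + 2*H (R(B, H) = (B + H) + (-5 + H) = -5 + B + 2*H)
p(P, N) = 6 - √(-1086 + 2*P)/8 (p(P, N) = 6 - √(-1060 + (-5 - 21 + 2*P))/8 = 6 - √(-1060 + (-26 + 2*P))/8 = 6 - √(-1086 + 2*P)/8)
p(1417, -1659) - U = (6 - √(-1086 + 2*1417)/8) - 1*(-685251) = (6 - √(-1086 + 2834)/8) + 685251 = (6 - √437/4) + 685251 = 685257 - √437/4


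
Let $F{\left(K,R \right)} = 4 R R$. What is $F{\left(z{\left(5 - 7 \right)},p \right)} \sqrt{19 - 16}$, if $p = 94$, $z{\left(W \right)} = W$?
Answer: $35344 \sqrt{3} \approx 61218.0$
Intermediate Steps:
$F{\left(K,R \right)} = 4 R^{2}$
$F{\left(z{\left(5 - 7 \right)},p \right)} \sqrt{19 - 16} = 4 \cdot 94^{2} \sqrt{19 - 16} = 4 \cdot 8836 \sqrt{3} = 35344 \sqrt{3}$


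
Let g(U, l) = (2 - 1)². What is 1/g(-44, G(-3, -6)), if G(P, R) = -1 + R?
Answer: 1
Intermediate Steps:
g(U, l) = 1 (g(U, l) = 1² = 1)
1/g(-44, G(-3, -6)) = 1/1 = 1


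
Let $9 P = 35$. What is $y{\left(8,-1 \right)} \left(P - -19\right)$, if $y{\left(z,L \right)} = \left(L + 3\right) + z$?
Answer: $\frac{2060}{9} \approx 228.89$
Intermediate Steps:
$P = \frac{35}{9}$ ($P = \frac{1}{9} \cdot 35 = \frac{35}{9} \approx 3.8889$)
$y{\left(z,L \right)} = 3 + L + z$ ($y{\left(z,L \right)} = \left(3 + L\right) + z = 3 + L + z$)
$y{\left(8,-1 \right)} \left(P - -19\right) = \left(3 - 1 + 8\right) \left(\frac{35}{9} - -19\right) = 10 \left(\frac{35}{9} + 19\right) = 10 \cdot \frac{206}{9} = \frac{2060}{9}$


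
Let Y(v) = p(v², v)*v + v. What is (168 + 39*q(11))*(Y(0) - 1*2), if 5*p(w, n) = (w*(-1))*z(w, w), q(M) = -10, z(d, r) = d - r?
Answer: 444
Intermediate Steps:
p(w, n) = 0 (p(w, n) = ((w*(-1))*(w - w))/5 = (-w*0)/5 = (⅕)*0 = 0)
Y(v) = v (Y(v) = 0*v + v = 0 + v = v)
(168 + 39*q(11))*(Y(0) - 1*2) = (168 + 39*(-10))*(0 - 1*2) = (168 - 390)*(0 - 2) = -222*(-2) = 444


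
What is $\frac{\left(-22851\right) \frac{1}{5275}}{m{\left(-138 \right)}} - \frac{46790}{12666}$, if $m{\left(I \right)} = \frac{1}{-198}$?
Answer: $\frac{28530237209}{33406575} \approx 854.03$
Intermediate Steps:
$m{\left(I \right)} = - \frac{1}{198}$
$\frac{\left(-22851\right) \frac{1}{5275}}{m{\left(-138 \right)}} - \frac{46790}{12666} = \frac{\left(-22851\right) \frac{1}{5275}}{- \frac{1}{198}} - \frac{46790}{12666} = \left(-22851\right) \frac{1}{5275} \left(-198\right) - \frac{23395}{6333} = \left(- \frac{22851}{5275}\right) \left(-198\right) - \frac{23395}{6333} = \frac{4524498}{5275} - \frac{23395}{6333} = \frac{28530237209}{33406575}$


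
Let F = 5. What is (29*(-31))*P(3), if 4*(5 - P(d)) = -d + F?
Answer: -8091/2 ≈ -4045.5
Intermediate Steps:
P(d) = 15/4 + d/4 (P(d) = 5 - (-d + 5)/4 = 5 - (5 - d)/4 = 5 + (-5/4 + d/4) = 15/4 + d/4)
(29*(-31))*P(3) = (29*(-31))*(15/4 + (1/4)*3) = -899*(15/4 + 3/4) = -899*9/2 = -8091/2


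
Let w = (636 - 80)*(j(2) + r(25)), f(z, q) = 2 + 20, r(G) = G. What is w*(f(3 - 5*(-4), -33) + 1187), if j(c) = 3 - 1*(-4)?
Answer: 21510528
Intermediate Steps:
j(c) = 7 (j(c) = 3 + 4 = 7)
f(z, q) = 22
w = 17792 (w = (636 - 80)*(7 + 25) = 556*32 = 17792)
w*(f(3 - 5*(-4), -33) + 1187) = 17792*(22 + 1187) = 17792*1209 = 21510528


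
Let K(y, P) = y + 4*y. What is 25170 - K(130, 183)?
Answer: 24520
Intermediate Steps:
K(y, P) = 5*y
25170 - K(130, 183) = 25170 - 5*130 = 25170 - 1*650 = 25170 - 650 = 24520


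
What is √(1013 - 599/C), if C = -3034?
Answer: √9326640394/3034 ≈ 31.831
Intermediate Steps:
√(1013 - 599/C) = √(1013 - 599/(-3034)) = √(1013 - 599*(-1/3034)) = √(1013 + 599/3034) = √(3074041/3034) = √9326640394/3034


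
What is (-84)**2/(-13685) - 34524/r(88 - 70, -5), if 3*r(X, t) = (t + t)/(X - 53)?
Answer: -708692418/1955 ≈ -3.6250e+5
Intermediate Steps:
r(X, t) = 2*t/(3*(-53 + X)) (r(X, t) = ((t + t)/(X - 53))/3 = ((2*t)/(-53 + X))/3 = (2*t/(-53 + X))/3 = 2*t/(3*(-53 + X)))
(-84)**2/(-13685) - 34524/r(88 - 70, -5) = (-84)**2/(-13685) - 34524/((2/3)*(-5)/(-53 + (88 - 70))) = 7056*(-1/13685) - 34524/((2/3)*(-5)/(-53 + 18)) = -1008/1955 - 34524/((2/3)*(-5)/(-35)) = -1008/1955 - 34524/((2/3)*(-5)*(-1/35)) = -1008/1955 - 34524/2/21 = -1008/1955 - 34524*21/2 = -1008/1955 - 362502 = -708692418/1955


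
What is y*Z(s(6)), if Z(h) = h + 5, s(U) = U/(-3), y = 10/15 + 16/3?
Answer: 18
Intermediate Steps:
y = 6 (y = 10*(1/15) + 16*(⅓) = ⅔ + 16/3 = 6)
s(U) = -U/3 (s(U) = U*(-⅓) = -U/3)
Z(h) = 5 + h
y*Z(s(6)) = 6*(5 - ⅓*6) = 6*(5 - 2) = 6*3 = 18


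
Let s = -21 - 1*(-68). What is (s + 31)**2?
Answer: 6084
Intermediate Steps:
s = 47 (s = -21 + 68 = 47)
(s + 31)**2 = (47 + 31)**2 = 78**2 = 6084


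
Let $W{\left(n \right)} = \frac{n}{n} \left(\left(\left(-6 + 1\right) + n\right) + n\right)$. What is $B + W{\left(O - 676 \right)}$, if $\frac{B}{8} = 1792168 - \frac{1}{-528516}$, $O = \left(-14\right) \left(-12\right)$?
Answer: $\frac{1894244021669}{132129} \approx 1.4336 \cdot 10^{7}$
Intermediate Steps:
$O = 168$
$B = \frac{1894378925378}{132129}$ ($B = 8 \left(1792168 - \frac{1}{-528516}\right) = 8 \left(1792168 - - \frac{1}{528516}\right) = 8 \left(1792168 + \frac{1}{528516}\right) = 8 \cdot \frac{947189462689}{528516} = \frac{1894378925378}{132129} \approx 1.4337 \cdot 10^{7}$)
$W{\left(n \right)} = -5 + 2 n$ ($W{\left(n \right)} = 1 \left(\left(-5 + n\right) + n\right) = 1 \left(-5 + 2 n\right) = -5 + 2 n$)
$B + W{\left(O - 676 \right)} = \frac{1894378925378}{132129} + \left(-5 + 2 \left(168 - 676\right)\right) = \frac{1894378925378}{132129} + \left(-5 + 2 \left(-508\right)\right) = \frac{1894378925378}{132129} - 1021 = \frac{1894244021669}{132129}$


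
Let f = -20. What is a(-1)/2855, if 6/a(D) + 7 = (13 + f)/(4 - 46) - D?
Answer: -36/99925 ≈ -0.00036027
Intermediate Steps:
a(D) = 6/(-41/6 - D) (a(D) = 6/(-7 + ((13 - 20)/(4 - 46) - D)) = 6/(-7 + (-7/(-42) - D)) = 6/(-7 + (-7*(-1/42) - D)) = 6/(-7 + (1/6 - D)) = 6/(-41/6 - D))
a(-1)/2855 = -36/(41 + 6*(-1))/2855 = -36/(41 - 6)*(1/2855) = -36/35*(1/2855) = -36*1/35*(1/2855) = -36/35*1/2855 = -36/99925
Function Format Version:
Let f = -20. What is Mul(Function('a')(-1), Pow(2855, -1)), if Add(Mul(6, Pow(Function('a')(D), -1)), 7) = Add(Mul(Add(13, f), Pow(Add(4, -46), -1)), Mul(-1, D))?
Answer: Rational(-36, 99925) ≈ -0.00036027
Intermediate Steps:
Function('a')(D) = Mul(6, Pow(Add(Rational(-41, 6), Mul(-1, D)), -1)) (Function('a')(D) = Mul(6, Pow(Add(-7, Add(Mul(Add(13, -20), Pow(Add(4, -46), -1)), Mul(-1, D))), -1)) = Mul(6, Pow(Add(-7, Add(Mul(-7, Pow(-42, -1)), Mul(-1, D))), -1)) = Mul(6, Pow(Add(-7, Add(Mul(-7, Rational(-1, 42)), Mul(-1, D))), -1)) = Mul(6, Pow(Add(-7, Add(Rational(1, 6), Mul(-1, D))), -1)) = Mul(6, Pow(Add(Rational(-41, 6), Mul(-1, D)), -1)))
Mul(Function('a')(-1), Pow(2855, -1)) = Mul(Mul(-36, Pow(Add(41, Mul(6, -1)), -1)), Pow(2855, -1)) = Mul(Mul(-36, Pow(Add(41, -6), -1)), Rational(1, 2855)) = Mul(Mul(-36, Pow(35, -1)), Rational(1, 2855)) = Mul(Mul(-36, Rational(1, 35)), Rational(1, 2855)) = Mul(Rational(-36, 35), Rational(1, 2855)) = Rational(-36, 99925)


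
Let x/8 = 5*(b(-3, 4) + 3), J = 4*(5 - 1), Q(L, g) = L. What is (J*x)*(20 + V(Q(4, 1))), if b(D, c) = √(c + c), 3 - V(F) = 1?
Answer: 42240 + 28160*√2 ≈ 82064.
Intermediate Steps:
V(F) = 2 (V(F) = 3 - 1*1 = 3 - 1 = 2)
b(D, c) = √2*√c (b(D, c) = √(2*c) = √2*√c)
J = 16 (J = 4*4 = 16)
x = 120 + 80*√2 (x = 8*(5*(√2*√4 + 3)) = 8*(5*(√2*2 + 3)) = 8*(5*(2*√2 + 3)) = 8*(5*(3 + 2*√2)) = 8*(15 + 10*√2) = 120 + 80*√2 ≈ 233.14)
(J*x)*(20 + V(Q(4, 1))) = (16*(120 + 80*√2))*(20 + 2) = (1920 + 1280*√2)*22 = 42240 + 28160*√2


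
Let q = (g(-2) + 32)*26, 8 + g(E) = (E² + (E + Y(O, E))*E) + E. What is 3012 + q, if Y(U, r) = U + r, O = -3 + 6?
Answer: 3740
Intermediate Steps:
O = 3
g(E) = -8 + E + E² + E*(3 + 2*E) (g(E) = -8 + ((E² + (E + (3 + E))*E) + E) = -8 + ((E² + (3 + 2*E)*E) + E) = -8 + ((E² + E*(3 + 2*E)) + E) = -8 + (E + E² + E*(3 + 2*E)) = -8 + E + E² + E*(3 + 2*E))
q = 728 (q = ((-8 + 3*(-2)² + 4*(-2)) + 32)*26 = ((-8 + 3*4 - 8) + 32)*26 = ((-8 + 12 - 8) + 32)*26 = (-4 + 32)*26 = 28*26 = 728)
3012 + q = 3012 + 728 = 3740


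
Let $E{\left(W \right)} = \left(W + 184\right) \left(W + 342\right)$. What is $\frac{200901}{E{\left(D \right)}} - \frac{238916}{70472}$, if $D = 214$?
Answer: $- \frac{4838918567}{1949325992} \approx -2.4824$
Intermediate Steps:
$E{\left(W \right)} = \left(184 + W\right) \left(342 + W\right)$
$\frac{200901}{E{\left(D \right)}} - \frac{238916}{70472} = \frac{200901}{62928 + 214^{2} + 526 \cdot 214} - \frac{238916}{70472} = \frac{200901}{62928 + 45796 + 112564} - \frac{59729}{17618} = \frac{200901}{221288} - \frac{59729}{17618} = - \frac{4838918567}{1949325992}$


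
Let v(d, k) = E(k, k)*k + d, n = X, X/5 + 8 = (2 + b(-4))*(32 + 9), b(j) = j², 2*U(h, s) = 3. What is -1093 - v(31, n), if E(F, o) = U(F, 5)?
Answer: -6599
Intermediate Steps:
U(h, s) = 3/2 (U(h, s) = (½)*3 = 3/2)
E(F, o) = 3/2
X = 3650 (X = -40 + 5*((2 + (-4)²)*(32 + 9)) = -40 + 5*((2 + 16)*41) = -40 + 5*(18*41) = -40 + 5*738 = -40 + 3690 = 3650)
n = 3650
v(d, k) = d + 3*k/2 (v(d, k) = 3*k/2 + d = d + 3*k/2)
-1093 - v(31, n) = -1093 - (31 + (3/2)*3650) = -1093 - (31 + 5475) = -1093 - 1*5506 = -1093 - 5506 = -6599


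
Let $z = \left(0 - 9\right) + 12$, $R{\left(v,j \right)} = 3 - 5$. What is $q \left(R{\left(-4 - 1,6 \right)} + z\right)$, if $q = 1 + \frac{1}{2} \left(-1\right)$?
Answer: $\frac{1}{2} \approx 0.5$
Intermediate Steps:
$q = \frac{1}{2}$ ($q = 1 + \frac{1}{2} \left(-1\right) = 1 - \frac{1}{2} = \frac{1}{2} \approx 0.5$)
$R{\left(v,j \right)} = -2$
$z = 3$ ($z = -9 + 12 = 3$)
$q \left(R{\left(-4 - 1,6 \right)} + z\right) = \frac{-2 + 3}{2} = \frac{1}{2} \cdot 1 = \frac{1}{2}$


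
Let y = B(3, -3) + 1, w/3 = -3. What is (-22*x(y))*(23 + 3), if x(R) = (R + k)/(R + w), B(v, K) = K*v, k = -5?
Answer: -7436/17 ≈ -437.41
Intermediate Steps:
w = -9 (w = 3*(-3) = -9)
y = -8 (y = -3*3 + 1 = -9 + 1 = -8)
x(R) = (-5 + R)/(-9 + R) (x(R) = (R - 5)/(R - 9) = (-5 + R)/(-9 + R))
(-22*x(y))*(23 + 3) = (-22*(-5 - 8)/(-9 - 8))*(23 + 3) = -22*(-13)/(-17)*26 = -(-22)*(-13)/17*26 = -22*13/17*26 = -286/17*26 = -7436/17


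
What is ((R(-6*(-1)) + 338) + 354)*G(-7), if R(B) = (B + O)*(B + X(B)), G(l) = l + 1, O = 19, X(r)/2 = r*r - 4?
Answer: -14652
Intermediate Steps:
X(r) = -8 + 2*r² (X(r) = 2*(r*r - 4) = 2*(r² - 4) = 2*(-4 + r²) = -8 + 2*r²)
G(l) = 1 + l
R(B) = (19 + B)*(-8 + B + 2*B²) (R(B) = (B + 19)*(B + (-8 + 2*B²)) = (19 + B)*(-8 + B + 2*B²))
((R(-6*(-1)) + 338) + 354)*G(-7) = (((-152 + 2*(-6*(-1))³ + 11*(-6*(-1)) + 39*(-6*(-1))²) + 338) + 354)*(1 - 7) = (((-152 + 2*6³ + 11*6 + 39*6²) + 338) + 354)*(-6) = (((-152 + 2*216 + 66 + 39*36) + 338) + 354)*(-6) = (((-152 + 432 + 66 + 1404) + 338) + 354)*(-6) = ((1750 + 338) + 354)*(-6) = (2088 + 354)*(-6) = 2442*(-6) = -14652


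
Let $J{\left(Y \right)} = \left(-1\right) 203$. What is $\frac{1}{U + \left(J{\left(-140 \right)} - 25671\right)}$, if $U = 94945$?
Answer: $\frac{1}{69071} \approx 1.4478 \cdot 10^{-5}$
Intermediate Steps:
$J{\left(Y \right)} = -203$
$\frac{1}{U + \left(J{\left(-140 \right)} - 25671\right)} = \frac{1}{94945 - 25874} = \frac{1}{69071}$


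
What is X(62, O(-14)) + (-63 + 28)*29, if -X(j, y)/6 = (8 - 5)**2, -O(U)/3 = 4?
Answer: -1069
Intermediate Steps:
O(U) = -12 (O(U) = -3*4 = -12)
X(j, y) = -54 (X(j, y) = -6*(8 - 5)**2 = -6*3**2 = -6*9 = -54)
X(62, O(-14)) + (-63 + 28)*29 = -54 + (-63 + 28)*29 = -54 - 35*29 = -54 - 1015 = -1069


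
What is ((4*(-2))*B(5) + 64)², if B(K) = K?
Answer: 576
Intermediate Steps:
((4*(-2))*B(5) + 64)² = ((4*(-2))*5 + 64)² = (-8*5 + 64)² = (-40 + 64)² = 24² = 576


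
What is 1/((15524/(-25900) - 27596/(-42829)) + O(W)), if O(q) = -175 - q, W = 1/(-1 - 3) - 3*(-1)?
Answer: -1109271100/197123079021 ≈ -0.0056273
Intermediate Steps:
W = 11/4 (W = 1/(-4) + 3 = -¼ + 3 = 11/4 ≈ 2.7500)
1/((15524/(-25900) - 27596/(-42829)) + O(W)) = 1/((15524/(-25900) - 27596/(-42829)) + (-175 - 1*11/4)) = 1/((15524*(-1/25900) - 27596*(-1/42829)) + (-175 - 11/4)) = 1/((-3881/6475 + 27596/42829) - 711/4) = 1/(12464751/277317775 - 711/4) = 1/(-197123079021/1109271100) = -1109271100/197123079021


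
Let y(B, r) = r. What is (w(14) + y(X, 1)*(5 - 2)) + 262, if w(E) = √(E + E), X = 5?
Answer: 265 + 2*√7 ≈ 270.29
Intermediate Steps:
w(E) = √2*√E (w(E) = √(2*E) = √2*√E)
(w(14) + y(X, 1)*(5 - 2)) + 262 = (√2*√14 + 1*(5 - 2)) + 262 = (2*√7 + 1*3) + 262 = (2*√7 + 3) + 262 = (3 + 2*√7) + 262 = 265 + 2*√7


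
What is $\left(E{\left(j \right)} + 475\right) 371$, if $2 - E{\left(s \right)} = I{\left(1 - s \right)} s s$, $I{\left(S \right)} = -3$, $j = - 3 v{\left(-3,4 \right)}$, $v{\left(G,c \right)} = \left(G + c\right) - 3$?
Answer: $217035$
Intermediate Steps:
$v{\left(G,c \right)} = -3 + G + c$
$j = 6$ ($j = - 3 \left(-3 - 3 + 4\right) = \left(-3\right) \left(-2\right) = 6$)
$E{\left(s \right)} = 2 + 3 s^{2}$ ($E{\left(s \right)} = 2 - - 3 s s = 2 - - 3 s^{2} = 2 + 3 s^{2}$)
$\left(E{\left(j \right)} + 475\right) 371 = \left(\left(2 + 3 \cdot 6^{2}\right) + 475\right) 371 = \left(\left(2 + 3 \cdot 36\right) + 475\right) 371 = \left(\left(2 + 108\right) + 475\right) 371 = \left(110 + 475\right) 371 = 585 \cdot 371 = 217035$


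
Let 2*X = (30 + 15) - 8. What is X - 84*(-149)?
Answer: 25069/2 ≈ 12535.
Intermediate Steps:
X = 37/2 (X = ((30 + 15) - 8)/2 = (45 - 8)/2 = (1/2)*37 = 37/2 ≈ 18.500)
X - 84*(-149) = 37/2 - 84*(-149) = 37/2 + 12516 = 25069/2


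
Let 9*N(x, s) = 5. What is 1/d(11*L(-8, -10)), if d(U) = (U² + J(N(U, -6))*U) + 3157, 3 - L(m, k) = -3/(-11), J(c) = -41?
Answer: 1/2827 ≈ 0.00035373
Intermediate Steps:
N(x, s) = 5/9 (N(x, s) = (⅑)*5 = 5/9)
L(m, k) = 30/11 (L(m, k) = 3 - (-3)/(-11) = 3 - (-3)*(-1)/11 = 3 - 1*3/11 = 3 - 3/11 = 30/11)
d(U) = 3157 + U² - 41*U (d(U) = (U² - 41*U) + 3157 = 3157 + U² - 41*U)
1/d(11*L(-8, -10)) = 1/(3157 + (11*(30/11))² - 451*30/11) = 1/(3157 + 30² - 41*30) = 1/(3157 + 900 - 1230) = 1/2827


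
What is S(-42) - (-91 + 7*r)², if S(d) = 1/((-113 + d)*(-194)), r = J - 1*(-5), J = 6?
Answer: -5893719/30070 ≈ -196.00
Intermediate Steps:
r = 11 (r = 6 - 1*(-5) = 6 + 5 = 11)
S(d) = -1/(194*(-113 + d)) (S(d) = -1/194/(-113 + d) = -1/(194*(-113 + d)))
S(-42) - (-91 + 7*r)² = -1/(-21922 + 194*(-42)) - (-91 + 7*11)² = -1/(-21922 - 8148) - (-91 + 77)² = -1/(-30070) - 1*(-14)² = -1*(-1/30070) - 1*196 = 1/30070 - 196 = -5893719/30070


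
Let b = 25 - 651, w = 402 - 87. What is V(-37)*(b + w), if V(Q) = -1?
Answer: 311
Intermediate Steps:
w = 315
b = -626
V(-37)*(b + w) = -(-626 + 315) = -1*(-311) = 311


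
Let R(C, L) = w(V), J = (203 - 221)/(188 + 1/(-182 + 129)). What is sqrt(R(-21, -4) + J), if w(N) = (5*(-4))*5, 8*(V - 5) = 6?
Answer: I*sqrt(13629138)/369 ≈ 10.005*I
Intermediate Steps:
V = 23/4 (V = 5 + (1/8)*6 = 5 + 3/4 = 23/4 ≈ 5.7500)
w(N) = -100 (w(N) = -20*5 = -100)
J = -106/1107 (J = -18/(188 + 1/(-53)) = -18/(188 - 1/53) = -18/9963/53 = -18*53/9963 = -106/1107 ≈ -0.095754)
R(C, L) = -100
sqrt(R(-21, -4) + J) = sqrt(-100 - 106/1107) = sqrt(-110806/1107) = I*sqrt(13629138)/369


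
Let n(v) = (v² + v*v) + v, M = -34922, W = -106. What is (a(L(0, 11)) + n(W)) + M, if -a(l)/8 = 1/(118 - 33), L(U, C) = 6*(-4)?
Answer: -1067268/85 ≈ -12556.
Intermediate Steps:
L(U, C) = -24
n(v) = v + 2*v² (n(v) = (v² + v²) + v = 2*v² + v = v + 2*v²)
a(l) = -8/85 (a(l) = -8/(118 - 33) = -8/85)
(a(L(0, 11)) + n(W)) + M = (-8/85 - 106*(1 + 2*(-106))) - 34922 = (-8/85 - 106*(1 - 212)) - 34922 = (-8/85 - 106*(-211)) - 34922 = (-8/85 + 22366) - 34922 = 1901102/85 - 34922 = -1067268/85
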